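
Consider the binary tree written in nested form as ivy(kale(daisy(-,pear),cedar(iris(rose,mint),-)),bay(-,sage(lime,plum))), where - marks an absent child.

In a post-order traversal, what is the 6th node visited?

Post-order visits the left subtree, then the right subtree, then the node.
At ivy: go left to kale.
  At kale: go left to daisy.
    At daisy: no left child.
    At daisy: go right to pear.
      pear is a leaf — visit pear.
    Visit daisy.
  At kale: go right to cedar.
    At cedar: go left to iris.
      At iris: go left to rose.
        rose is a leaf — visit rose.
      At iris: go right to mint.
        mint is a leaf — visit mint.
      Visit iris.
    At cedar: no right child.
    Visit cedar.
  Visit kale.
At ivy: go right to bay.
  At bay: no left child.
  At bay: go right to sage.
    At sage: go left to lime.
      lime is a leaf — visit lime.
    At sage: go right to plum.
      plum is a leaf — visit plum.
    Visit sage.
  Visit bay.
Visit ivy.
Full post-order sequence: pear, daisy, rose, mint, iris, cedar, kale, lime, plum, sage, bay, ivy.

cedar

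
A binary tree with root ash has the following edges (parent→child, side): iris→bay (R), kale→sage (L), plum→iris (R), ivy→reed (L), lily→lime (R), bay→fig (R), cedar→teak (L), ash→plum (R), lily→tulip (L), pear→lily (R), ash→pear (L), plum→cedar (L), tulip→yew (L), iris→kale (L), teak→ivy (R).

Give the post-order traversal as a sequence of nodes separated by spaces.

yew tulip lime lily pear reed ivy teak cedar sage kale fig bay iris plum ash

Post-order visits the left subtree, then the right subtree, then the node.
At ash: go left to pear.
  At pear: no left child.
  At pear: go right to lily.
    At lily: go left to tulip.
      At tulip: go left to yew.
        yew is a leaf — visit yew.
      At tulip: no right child.
      Visit tulip.
    At lily: go right to lime.
      lime is a leaf — visit lime.
    Visit lily.
  Visit pear.
At ash: go right to plum.
  At plum: go left to cedar.
    At cedar: go left to teak.
      At teak: no left child.
      At teak: go right to ivy.
        At ivy: go left to reed.
          reed is a leaf — visit reed.
        At ivy: no right child.
        Visit ivy.
      Visit teak.
    At cedar: no right child.
    Visit cedar.
  At plum: go right to iris.
    At iris: go left to kale.
      At kale: go left to sage.
        sage is a leaf — visit sage.
      At kale: no right child.
      Visit kale.
    At iris: go right to bay.
      At bay: no left child.
      At bay: go right to fig.
        fig is a leaf — visit fig.
      Visit bay.
    Visit iris.
  Visit plum.
Visit ash.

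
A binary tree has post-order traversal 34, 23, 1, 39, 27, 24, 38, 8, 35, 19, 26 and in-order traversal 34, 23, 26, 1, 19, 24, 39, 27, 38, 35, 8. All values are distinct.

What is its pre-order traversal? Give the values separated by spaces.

The last element of post-order is the root; it splits in-order into left and right subtrees.
Root 26: left subtree has 2 nodes {34, 23}, right has 8 {1, 19, 24, 39, 27, 38, 35, 8}.
  Root 23: left subtree has 1 node {34}, right has 0 { }.
  Root 19: left subtree has 1 node {1}, right has 6 {24, 39, 27, 38, 35, 8}.
    Root 35: left subtree has 4 nodes {24, 39, 27, 38}, right has 1 {8}.
      Root 38: left subtree has 3 nodes {24, 39, 27}, right has 0 { }.
        Root 24: left subtree has 0 nodes { }, right has 2 {39, 27}.
          Root 27: left subtree has 1 node {39}, right has 0 { }.

26 23 34 19 1 35 38 24 27 39 8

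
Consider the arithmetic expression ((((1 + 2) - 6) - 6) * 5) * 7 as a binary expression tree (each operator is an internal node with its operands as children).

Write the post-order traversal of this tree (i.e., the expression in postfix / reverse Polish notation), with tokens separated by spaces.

Post-order on an expression tree gives postfix notation: for each operator, emit left operand, right operand, then the operator.

1 2 + 6 - 6 - 5 * 7 *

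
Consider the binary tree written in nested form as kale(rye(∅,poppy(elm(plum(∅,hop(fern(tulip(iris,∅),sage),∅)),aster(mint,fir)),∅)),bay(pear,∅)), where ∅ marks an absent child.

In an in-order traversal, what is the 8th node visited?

In-order visits the left subtree, then the node, then the right subtree.
At kale: go left to rye.
  At rye: no left child.
  Visit rye.
  At rye: go right to poppy.
    At poppy: go left to elm.
      At elm: go left to plum.
        At plum: no left child.
        Visit plum.
        At plum: go right to hop.
          At hop: go left to fern.
            At fern: go left to tulip.
              At tulip: go left to iris.
                iris is a leaf — visit iris.
              Visit tulip.
              At tulip: no right child.
            Visit fern.
            At fern: go right to sage.
              sage is a leaf — visit sage.
          Visit hop.
          At hop: no right child.
      Visit elm.
      At elm: go right to aster.
        At aster: go left to mint.
          mint is a leaf — visit mint.
        Visit aster.
        At aster: go right to fir.
          fir is a leaf — visit fir.
    Visit poppy.
    At poppy: no right child.
Visit kale.
At kale: go right to bay.
  At bay: go left to pear.
    pear is a leaf — visit pear.
  Visit bay.
  At bay: no right child.
Full in-order sequence: rye, plum, iris, tulip, fern, sage, hop, elm, mint, aster, fir, poppy, kale, pear, bay.

elm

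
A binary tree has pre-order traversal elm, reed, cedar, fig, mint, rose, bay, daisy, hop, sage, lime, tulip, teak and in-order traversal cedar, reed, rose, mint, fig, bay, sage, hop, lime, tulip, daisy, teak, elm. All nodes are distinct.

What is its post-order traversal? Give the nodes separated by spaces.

The first element of pre-order is the root; it splits in-order into left and right subtrees.
Root elm: left subtree has 12 nodes {cedar, reed, rose, mint, fig, bay, sage, hop, lime, tulip, daisy, teak}, right has 0 { }.
  Root reed: left subtree has 1 node {cedar}, right has 10 {rose, mint, fig, bay, sage, hop, lime, tulip, daisy, teak}.
    Root fig: left subtree has 2 nodes {rose, mint}, right has 7 {bay, sage, hop, lime, tulip, daisy, teak}.
      Root mint: left subtree has 1 node {rose}, right has 0 { }.
      Root bay: left subtree has 0 nodes { }, right has 6 {sage, hop, lime, tulip, daisy, teak}.
        Root daisy: left subtree has 4 nodes {sage, hop, lime, tulip}, right has 1 {teak}.
          Root hop: left subtree has 1 node {sage}, right has 2 {lime, tulip}.
            Root lime: left subtree has 0 nodes { }, right has 1 {tulip}.

cedar rose mint sage tulip lime hop teak daisy bay fig reed elm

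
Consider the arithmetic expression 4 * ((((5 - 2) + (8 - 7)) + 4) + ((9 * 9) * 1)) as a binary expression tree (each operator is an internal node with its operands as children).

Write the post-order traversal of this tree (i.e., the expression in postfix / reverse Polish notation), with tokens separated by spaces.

4 5 2 - 8 7 - + 4 + 9 9 * 1 * + *

Post-order on an expression tree gives postfix notation: for each operator, emit left operand, right operand, then the operator.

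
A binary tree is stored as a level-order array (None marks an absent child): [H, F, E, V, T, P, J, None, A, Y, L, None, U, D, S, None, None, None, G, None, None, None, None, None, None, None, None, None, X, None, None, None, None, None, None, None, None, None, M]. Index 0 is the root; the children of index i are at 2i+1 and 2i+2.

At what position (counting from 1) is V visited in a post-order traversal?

4

Post-order visits the left subtree, then the right subtree, then the node.
At H: go left to F.
  At F: go left to V.
    At V: no left child.
    At V: go right to A.
      At A: no left child.
      At A: go right to G.
        At G: no left child.
        At G: go right to M.
          M is a leaf — visit M.
        Visit G.
      Visit A.
    Visit V.
  At F: go right to T.
    At T: go left to Y.
      Y is a leaf — visit Y.
    At T: go right to L.
      L is a leaf — visit L.
    Visit T.
  Visit F.
At H: go right to E.
  At E: go left to P.
    At P: no left child.
    At P: go right to U.
      U is a leaf — visit U.
    Visit P.
  At E: go right to J.
    At J: go left to D.
      At D: no left child.
      At D: go right to X.
        X is a leaf — visit X.
      Visit D.
    At J: go right to S.
      S is a leaf — visit S.
    Visit J.
  Visit E.
Visit H.
Full post-order sequence: M, G, A, V, Y, L, T, F, U, P, X, D, S, J, E, H.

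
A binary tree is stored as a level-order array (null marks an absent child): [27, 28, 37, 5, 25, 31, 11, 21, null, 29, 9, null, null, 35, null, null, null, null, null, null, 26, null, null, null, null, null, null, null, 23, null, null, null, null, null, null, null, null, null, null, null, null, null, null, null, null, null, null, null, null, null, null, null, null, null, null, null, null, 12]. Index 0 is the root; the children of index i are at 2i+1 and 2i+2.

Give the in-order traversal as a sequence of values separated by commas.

In-order visits the left subtree, then the node, then the right subtree.
At 27: go left to 28.
  At 28: go left to 5.
    At 5: go left to 21.
      21 is a leaf — visit 21.
    Visit 5.
    At 5: no right child.
  Visit 28.
  At 28: go right to 25.
    At 25: go left to 29.
      At 29: no left child.
      Visit 29.
      At 29: go right to 26.
        26 is a leaf — visit 26.
    Visit 25.
    At 25: go right to 9.
      9 is a leaf — visit 9.
Visit 27.
At 27: go right to 37.
  At 37: go left to 31.
    31 is a leaf — visit 31.
  Visit 37.
  At 37: go right to 11.
    At 11: go left to 35.
      At 35: no left child.
      Visit 35.
      At 35: go right to 23.
        At 23: go left to 12.
          12 is a leaf — visit 12.
        Visit 23.
        At 23: no right child.
    Visit 11.
    At 11: no right child.

21, 5, 28, 29, 26, 25, 9, 27, 31, 37, 35, 12, 23, 11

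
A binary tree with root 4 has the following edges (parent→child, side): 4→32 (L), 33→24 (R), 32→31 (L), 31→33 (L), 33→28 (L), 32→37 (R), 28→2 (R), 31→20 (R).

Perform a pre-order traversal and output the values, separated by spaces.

4 32 31 33 28 2 24 20 37

Pre-order visits the node, then its left subtree, then its right subtree.
Visit 4.
At 4: go left to 32.
  Visit 32.
  At 32: go left to 31.
    Visit 31.
    At 31: go left to 33.
      Visit 33.
      At 33: go left to 28.
        Visit 28.
        At 28: no left child.
        At 28: go right to 2.
          2 is a leaf — visit 2.
      At 33: go right to 24.
        24 is a leaf — visit 24.
    At 31: go right to 20.
      20 is a leaf — visit 20.
  At 32: go right to 37.
    37 is a leaf — visit 37.
At 4: no right child.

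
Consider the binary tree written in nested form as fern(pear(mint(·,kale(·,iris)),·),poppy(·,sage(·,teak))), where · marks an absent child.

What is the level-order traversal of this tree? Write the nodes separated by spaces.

Level-order visits nodes level by level from the root, left to right within each level.
Level 0: fern
Level 1: pear, poppy
Level 2: mint, sage
Level 3: kale, teak
Level 4: iris

fern pear poppy mint sage kale teak iris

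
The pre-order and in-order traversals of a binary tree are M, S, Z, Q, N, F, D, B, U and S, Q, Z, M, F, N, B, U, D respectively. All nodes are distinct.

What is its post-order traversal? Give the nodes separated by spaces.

Q Z S F U B D N M

The first element of pre-order is the root; it splits in-order into left and right subtrees.
Root M: left subtree has 3 nodes {S, Q, Z}, right has 5 {F, N, B, U, D}.
  Root S: left subtree has 0 nodes { }, right has 2 {Q, Z}.
    Root Z: left subtree has 1 node {Q}, right has 0 { }.
  Root N: left subtree has 1 node {F}, right has 3 {B, U, D}.
    Root D: left subtree has 2 nodes {B, U}, right has 0 { }.
      Root B: left subtree has 0 nodes { }, right has 1 {U}.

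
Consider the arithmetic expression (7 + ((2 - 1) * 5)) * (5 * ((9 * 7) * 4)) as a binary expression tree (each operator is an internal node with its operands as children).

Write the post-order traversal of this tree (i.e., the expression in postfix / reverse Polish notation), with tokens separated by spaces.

Post-order on an expression tree gives postfix notation: for each operator, emit left operand, right operand, then the operator.

7 2 1 - 5 * + 5 9 7 * 4 * * *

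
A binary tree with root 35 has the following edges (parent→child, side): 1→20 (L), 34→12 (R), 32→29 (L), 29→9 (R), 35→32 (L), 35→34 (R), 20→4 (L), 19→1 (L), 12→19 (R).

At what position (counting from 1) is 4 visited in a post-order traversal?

Post-order visits the left subtree, then the right subtree, then the node.
At 35: go left to 32.
  At 32: go left to 29.
    At 29: no left child.
    At 29: go right to 9.
      9 is a leaf — visit 9.
    Visit 29.
  At 32: no right child.
  Visit 32.
At 35: go right to 34.
  At 34: no left child.
  At 34: go right to 12.
    At 12: no left child.
    At 12: go right to 19.
      At 19: go left to 1.
        At 1: go left to 20.
          At 20: go left to 4.
            4 is a leaf — visit 4.
          At 20: no right child.
          Visit 20.
        At 1: no right child.
        Visit 1.
      At 19: no right child.
      Visit 19.
    Visit 12.
  Visit 34.
Visit 35.
Full post-order sequence: 9, 29, 32, 4, 20, 1, 19, 12, 34, 35.

4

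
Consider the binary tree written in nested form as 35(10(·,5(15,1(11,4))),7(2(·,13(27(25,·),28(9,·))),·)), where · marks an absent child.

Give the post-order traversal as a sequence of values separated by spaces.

15 11 4 1 5 10 25 27 9 28 13 2 7 35

Post-order visits the left subtree, then the right subtree, then the node.
At 35: go left to 10.
  At 10: no left child.
  At 10: go right to 5.
    At 5: go left to 15.
      15 is a leaf — visit 15.
    At 5: go right to 1.
      At 1: go left to 11.
        11 is a leaf — visit 11.
      At 1: go right to 4.
        4 is a leaf — visit 4.
      Visit 1.
    Visit 5.
  Visit 10.
At 35: go right to 7.
  At 7: go left to 2.
    At 2: no left child.
    At 2: go right to 13.
      At 13: go left to 27.
        At 27: go left to 25.
          25 is a leaf — visit 25.
        At 27: no right child.
        Visit 27.
      At 13: go right to 28.
        At 28: go left to 9.
          9 is a leaf — visit 9.
        At 28: no right child.
        Visit 28.
      Visit 13.
    Visit 2.
  At 7: no right child.
  Visit 7.
Visit 35.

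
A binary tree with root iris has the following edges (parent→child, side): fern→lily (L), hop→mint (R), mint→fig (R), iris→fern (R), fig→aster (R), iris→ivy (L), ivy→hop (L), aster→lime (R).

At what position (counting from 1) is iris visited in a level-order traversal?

1

Level-order visits nodes level by level from the root, left to right within each level.
Level 0: iris
Level 1: ivy, fern
Level 2: hop, lily
Level 3: mint
Level 4: fig
Level 5: aster
Level 6: lime
Full level-order sequence: iris, ivy, fern, hop, lily, mint, fig, aster, lime.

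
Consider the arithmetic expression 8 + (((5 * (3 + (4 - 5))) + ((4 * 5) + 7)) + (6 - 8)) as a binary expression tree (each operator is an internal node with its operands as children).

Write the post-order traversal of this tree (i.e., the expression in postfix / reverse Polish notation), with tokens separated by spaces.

Post-order on an expression tree gives postfix notation: for each operator, emit left operand, right operand, then the operator.

8 5 3 4 5 - + * 4 5 * 7 + + 6 8 - + +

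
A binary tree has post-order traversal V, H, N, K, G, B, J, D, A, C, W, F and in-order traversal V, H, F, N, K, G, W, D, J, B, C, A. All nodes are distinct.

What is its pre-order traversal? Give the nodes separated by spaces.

F H V W G K N C D J B A

The last element of post-order is the root; it splits in-order into left and right subtrees.
Root F: left subtree has 2 nodes {V, H}, right has 9 {N, K, G, W, D, J, B, C, A}.
  Root H: left subtree has 1 node {V}, right has 0 { }.
  Root W: left subtree has 3 nodes {N, K, G}, right has 5 {D, J, B, C, A}.
    Root G: left subtree has 2 nodes {N, K}, right has 0 { }.
      Root K: left subtree has 1 node {N}, right has 0 { }.
    Root C: left subtree has 3 nodes {D, J, B}, right has 1 {A}.
      Root D: left subtree has 0 nodes { }, right has 2 {J, B}.
        Root J: left subtree has 0 nodes { }, right has 1 {B}.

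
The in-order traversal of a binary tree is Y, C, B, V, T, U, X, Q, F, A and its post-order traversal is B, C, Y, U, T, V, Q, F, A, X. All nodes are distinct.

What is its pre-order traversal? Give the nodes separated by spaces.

The last element of post-order is the root; it splits in-order into left and right subtrees.
Root X: left subtree has 6 nodes {Y, C, B, V, T, U}, right has 3 {Q, F, A}.
  Root V: left subtree has 3 nodes {Y, C, B}, right has 2 {T, U}.
    Root Y: left subtree has 0 nodes { }, right has 2 {C, B}.
      Root C: left subtree has 0 nodes { }, right has 1 {B}.
    Root T: left subtree has 0 nodes { }, right has 1 {U}.
  Root A: left subtree has 2 nodes {Q, F}, right has 0 { }.
    Root F: left subtree has 1 node {Q}, right has 0 { }.

X V Y C B T U A F Q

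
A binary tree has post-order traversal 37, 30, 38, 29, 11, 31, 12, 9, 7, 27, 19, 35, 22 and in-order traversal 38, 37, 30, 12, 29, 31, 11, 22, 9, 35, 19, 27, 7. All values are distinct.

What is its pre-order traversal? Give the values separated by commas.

The last element of post-order is the root; it splits in-order into left and right subtrees.
Root 22: left subtree has 7 nodes {38, 37, 30, 12, 29, 31, 11}, right has 5 {9, 35, 19, 27, 7}.
  Root 12: left subtree has 3 nodes {38, 37, 30}, right has 3 {29, 31, 11}.
    Root 38: left subtree has 0 nodes { }, right has 2 {37, 30}.
      Root 30: left subtree has 1 node {37}, right has 0 { }.
    Root 31: left subtree has 1 node {29}, right has 1 {11}.
  Root 35: left subtree has 1 node {9}, right has 3 {19, 27, 7}.
    Root 19: left subtree has 0 nodes { }, right has 2 {27, 7}.
      Root 27: left subtree has 0 nodes { }, right has 1 {7}.

22, 12, 38, 30, 37, 31, 29, 11, 35, 9, 19, 27, 7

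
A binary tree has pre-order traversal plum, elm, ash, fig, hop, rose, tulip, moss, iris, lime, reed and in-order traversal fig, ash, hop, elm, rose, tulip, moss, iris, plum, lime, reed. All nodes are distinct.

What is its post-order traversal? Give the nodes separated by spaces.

fig hop ash iris moss tulip rose elm reed lime plum

The first element of pre-order is the root; it splits in-order into left and right subtrees.
Root plum: left subtree has 8 nodes {fig, ash, hop, elm, rose, tulip, moss, iris}, right has 2 {lime, reed}.
  Root elm: left subtree has 3 nodes {fig, ash, hop}, right has 4 {rose, tulip, moss, iris}.
    Root ash: left subtree has 1 node {fig}, right has 1 {hop}.
    Root rose: left subtree has 0 nodes { }, right has 3 {tulip, moss, iris}.
      Root tulip: left subtree has 0 nodes { }, right has 2 {moss, iris}.
        Root moss: left subtree has 0 nodes { }, right has 1 {iris}.
  Root lime: left subtree has 0 nodes { }, right has 1 {reed}.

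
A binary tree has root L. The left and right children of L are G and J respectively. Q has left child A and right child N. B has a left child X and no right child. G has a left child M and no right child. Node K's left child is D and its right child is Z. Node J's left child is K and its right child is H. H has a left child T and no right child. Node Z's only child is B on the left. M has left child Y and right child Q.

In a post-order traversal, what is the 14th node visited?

Post-order visits the left subtree, then the right subtree, then the node.
At L: go left to G.
  At G: go left to M.
    At M: go left to Y.
      Y is a leaf — visit Y.
    At M: go right to Q.
      At Q: go left to A.
        A is a leaf — visit A.
      At Q: go right to N.
        N is a leaf — visit N.
      Visit Q.
    Visit M.
  At G: no right child.
  Visit G.
At L: go right to J.
  At J: go left to K.
    At K: go left to D.
      D is a leaf — visit D.
    At K: go right to Z.
      At Z: go left to B.
        At B: go left to X.
          X is a leaf — visit X.
        At B: no right child.
        Visit B.
      At Z: no right child.
      Visit Z.
    Visit K.
  At J: go right to H.
    At H: go left to T.
      T is a leaf — visit T.
    At H: no right child.
    Visit H.
  Visit J.
Visit L.
Full post-order sequence: Y, A, N, Q, M, G, D, X, B, Z, K, T, H, J, L.

J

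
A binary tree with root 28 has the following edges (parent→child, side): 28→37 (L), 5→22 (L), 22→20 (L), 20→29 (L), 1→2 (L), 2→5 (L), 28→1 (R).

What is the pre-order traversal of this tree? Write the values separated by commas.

28, 37, 1, 2, 5, 22, 20, 29

Pre-order visits the node, then its left subtree, then its right subtree.
Visit 28.
At 28: go left to 37.
  37 is a leaf — visit 37.
At 28: go right to 1.
  Visit 1.
  At 1: go left to 2.
    Visit 2.
    At 2: go left to 5.
      Visit 5.
      At 5: go left to 22.
        Visit 22.
        At 22: go left to 20.
          Visit 20.
          At 20: go left to 29.
            29 is a leaf — visit 29.
          At 20: no right child.
        At 22: no right child.
      At 5: no right child.
    At 2: no right child.
  At 1: no right child.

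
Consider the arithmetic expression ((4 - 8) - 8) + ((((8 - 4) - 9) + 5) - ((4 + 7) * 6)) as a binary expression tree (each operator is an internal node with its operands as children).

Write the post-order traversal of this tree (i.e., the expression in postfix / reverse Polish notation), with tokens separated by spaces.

Post-order on an expression tree gives postfix notation: for each operator, emit left operand, right operand, then the operator.

4 8 - 8 - 8 4 - 9 - 5 + 4 7 + 6 * - +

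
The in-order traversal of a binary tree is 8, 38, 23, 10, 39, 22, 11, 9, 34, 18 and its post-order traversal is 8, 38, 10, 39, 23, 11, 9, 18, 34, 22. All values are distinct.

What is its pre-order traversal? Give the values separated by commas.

The last element of post-order is the root; it splits in-order into left and right subtrees.
Root 22: left subtree has 5 nodes {8, 38, 23, 10, 39}, right has 4 {11, 9, 34, 18}.
  Root 23: left subtree has 2 nodes {8, 38}, right has 2 {10, 39}.
    Root 38: left subtree has 1 node {8}, right has 0 { }.
    Root 39: left subtree has 1 node {10}, right has 0 { }.
  Root 34: left subtree has 2 nodes {11, 9}, right has 1 {18}.
    Root 9: left subtree has 1 node {11}, right has 0 { }.

22, 23, 38, 8, 39, 10, 34, 9, 11, 18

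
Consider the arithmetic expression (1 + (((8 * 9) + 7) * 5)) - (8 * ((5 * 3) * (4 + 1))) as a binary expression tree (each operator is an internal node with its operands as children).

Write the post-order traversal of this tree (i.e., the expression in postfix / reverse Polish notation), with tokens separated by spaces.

Post-order on an expression tree gives postfix notation: for each operator, emit left operand, right operand, then the operator.

1 8 9 * 7 + 5 * + 8 5 3 * 4 1 + * * -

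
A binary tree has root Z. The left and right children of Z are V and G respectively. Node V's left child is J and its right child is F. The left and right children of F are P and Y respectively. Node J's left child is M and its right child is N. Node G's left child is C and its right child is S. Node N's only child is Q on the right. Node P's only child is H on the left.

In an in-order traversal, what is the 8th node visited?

F

In-order visits the left subtree, then the node, then the right subtree.
At Z: go left to V.
  At V: go left to J.
    At J: go left to M.
      M is a leaf — visit M.
    Visit J.
    At J: go right to N.
      At N: no left child.
      Visit N.
      At N: go right to Q.
        Q is a leaf — visit Q.
  Visit V.
  At V: go right to F.
    At F: go left to P.
      At P: go left to H.
        H is a leaf — visit H.
      Visit P.
      At P: no right child.
    Visit F.
    At F: go right to Y.
      Y is a leaf — visit Y.
Visit Z.
At Z: go right to G.
  At G: go left to C.
    C is a leaf — visit C.
  Visit G.
  At G: go right to S.
    S is a leaf — visit S.
Full in-order sequence: M, J, N, Q, V, H, P, F, Y, Z, C, G, S.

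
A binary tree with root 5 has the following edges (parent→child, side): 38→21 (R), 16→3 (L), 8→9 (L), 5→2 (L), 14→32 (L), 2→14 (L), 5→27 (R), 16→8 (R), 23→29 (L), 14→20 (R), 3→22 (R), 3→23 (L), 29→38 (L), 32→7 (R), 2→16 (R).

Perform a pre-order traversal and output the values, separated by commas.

5, 2, 14, 32, 7, 20, 16, 3, 23, 29, 38, 21, 22, 8, 9, 27

Pre-order visits the node, then its left subtree, then its right subtree.
Visit 5.
At 5: go left to 2.
  Visit 2.
  At 2: go left to 14.
    Visit 14.
    At 14: go left to 32.
      Visit 32.
      At 32: no left child.
      At 32: go right to 7.
        7 is a leaf — visit 7.
    At 14: go right to 20.
      20 is a leaf — visit 20.
  At 2: go right to 16.
    Visit 16.
    At 16: go left to 3.
      Visit 3.
      At 3: go left to 23.
        Visit 23.
        At 23: go left to 29.
          Visit 29.
          At 29: go left to 38.
            Visit 38.
            At 38: no left child.
            At 38: go right to 21.
              21 is a leaf — visit 21.
          At 29: no right child.
        At 23: no right child.
      At 3: go right to 22.
        22 is a leaf — visit 22.
    At 16: go right to 8.
      Visit 8.
      At 8: go left to 9.
        9 is a leaf — visit 9.
      At 8: no right child.
At 5: go right to 27.
  27 is a leaf — visit 27.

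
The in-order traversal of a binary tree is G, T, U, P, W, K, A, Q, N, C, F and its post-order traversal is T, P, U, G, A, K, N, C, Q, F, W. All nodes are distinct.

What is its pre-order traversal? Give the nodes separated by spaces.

The last element of post-order is the root; it splits in-order into left and right subtrees.
Root W: left subtree has 4 nodes {G, T, U, P}, right has 6 {K, A, Q, N, C, F}.
  Root G: left subtree has 0 nodes { }, right has 3 {T, U, P}.
    Root U: left subtree has 1 node {T}, right has 1 {P}.
  Root F: left subtree has 5 nodes {K, A, Q, N, C}, right has 0 { }.
    Root Q: left subtree has 2 nodes {K, A}, right has 2 {N, C}.
      Root K: left subtree has 0 nodes { }, right has 1 {A}.
      Root C: left subtree has 1 node {N}, right has 0 { }.

W G U T P F Q K A C N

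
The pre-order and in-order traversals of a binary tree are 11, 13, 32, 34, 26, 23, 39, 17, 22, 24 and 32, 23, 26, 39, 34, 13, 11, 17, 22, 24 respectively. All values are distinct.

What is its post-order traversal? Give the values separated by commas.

The first element of pre-order is the root; it splits in-order into left and right subtrees.
Root 11: left subtree has 6 nodes {32, 23, 26, 39, 34, 13}, right has 3 {17, 22, 24}.
  Root 13: left subtree has 5 nodes {32, 23, 26, 39, 34}, right has 0 { }.
    Root 32: left subtree has 0 nodes { }, right has 4 {23, 26, 39, 34}.
      Root 34: left subtree has 3 nodes {23, 26, 39}, right has 0 { }.
        Root 26: left subtree has 1 node {23}, right has 1 {39}.
  Root 17: left subtree has 0 nodes { }, right has 2 {22, 24}.
    Root 22: left subtree has 0 nodes { }, right has 1 {24}.

23, 39, 26, 34, 32, 13, 24, 22, 17, 11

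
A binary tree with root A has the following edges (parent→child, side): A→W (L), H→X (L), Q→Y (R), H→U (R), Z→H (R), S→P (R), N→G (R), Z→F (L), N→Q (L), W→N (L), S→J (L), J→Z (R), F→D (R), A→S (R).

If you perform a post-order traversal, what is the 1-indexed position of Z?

Post-order visits the left subtree, then the right subtree, then the node.
At A: go left to W.
  At W: go left to N.
    At N: go left to Q.
      At Q: no left child.
      At Q: go right to Y.
        Y is a leaf — visit Y.
      Visit Q.
    At N: go right to G.
      G is a leaf — visit G.
    Visit N.
  At W: no right child.
  Visit W.
At A: go right to S.
  At S: go left to J.
    At J: no left child.
    At J: go right to Z.
      At Z: go left to F.
        At F: no left child.
        At F: go right to D.
          D is a leaf — visit D.
        Visit F.
      At Z: go right to H.
        At H: go left to X.
          X is a leaf — visit X.
        At H: go right to U.
          U is a leaf — visit U.
        Visit H.
      Visit Z.
    Visit J.
  At S: go right to P.
    P is a leaf — visit P.
  Visit S.
Visit A.
Full post-order sequence: Y, Q, G, N, W, D, F, X, U, H, Z, J, P, S, A.

11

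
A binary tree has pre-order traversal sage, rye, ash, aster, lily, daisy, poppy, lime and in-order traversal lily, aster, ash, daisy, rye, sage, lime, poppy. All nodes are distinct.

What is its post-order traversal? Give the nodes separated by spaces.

The first element of pre-order is the root; it splits in-order into left and right subtrees.
Root sage: left subtree has 5 nodes {lily, aster, ash, daisy, rye}, right has 2 {lime, poppy}.
  Root rye: left subtree has 4 nodes {lily, aster, ash, daisy}, right has 0 { }.
    Root ash: left subtree has 2 nodes {lily, aster}, right has 1 {daisy}.
      Root aster: left subtree has 1 node {lily}, right has 0 { }.
  Root poppy: left subtree has 1 node {lime}, right has 0 { }.

lily aster daisy ash rye lime poppy sage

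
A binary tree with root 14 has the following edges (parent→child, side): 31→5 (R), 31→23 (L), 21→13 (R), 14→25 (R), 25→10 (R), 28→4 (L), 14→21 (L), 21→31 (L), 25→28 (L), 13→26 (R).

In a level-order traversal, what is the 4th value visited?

Level-order visits nodes level by level from the root, left to right within each level.
Level 0: 14
Level 1: 21, 25
Level 2: 31, 13, 28, 10
Level 3: 23, 5, 26, 4
Full level-order sequence: 14, 21, 25, 31, 13, 28, 10, 23, 5, 26, 4.

31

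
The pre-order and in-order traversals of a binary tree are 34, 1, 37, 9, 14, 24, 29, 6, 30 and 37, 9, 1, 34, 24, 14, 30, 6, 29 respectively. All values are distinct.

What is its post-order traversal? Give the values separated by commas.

9, 37, 1, 24, 30, 6, 29, 14, 34

The first element of pre-order is the root; it splits in-order into left and right subtrees.
Root 34: left subtree has 3 nodes {37, 9, 1}, right has 5 {24, 14, 30, 6, 29}.
  Root 1: left subtree has 2 nodes {37, 9}, right has 0 { }.
    Root 37: left subtree has 0 nodes { }, right has 1 {9}.
  Root 14: left subtree has 1 node {24}, right has 3 {30, 6, 29}.
    Root 29: left subtree has 2 nodes {30, 6}, right has 0 { }.
      Root 6: left subtree has 1 node {30}, right has 0 { }.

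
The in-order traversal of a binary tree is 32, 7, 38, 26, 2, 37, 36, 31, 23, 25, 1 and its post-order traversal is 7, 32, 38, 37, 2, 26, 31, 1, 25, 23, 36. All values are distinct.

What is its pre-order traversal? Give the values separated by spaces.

The last element of post-order is the root; it splits in-order into left and right subtrees.
Root 36: left subtree has 6 nodes {32, 7, 38, 26, 2, 37}, right has 4 {31, 23, 25, 1}.
  Root 26: left subtree has 3 nodes {32, 7, 38}, right has 2 {2, 37}.
    Root 38: left subtree has 2 nodes {32, 7}, right has 0 { }.
      Root 32: left subtree has 0 nodes { }, right has 1 {7}.
    Root 2: left subtree has 0 nodes { }, right has 1 {37}.
  Root 23: left subtree has 1 node {31}, right has 2 {25, 1}.
    Root 25: left subtree has 0 nodes { }, right has 1 {1}.

36 26 38 32 7 2 37 23 31 25 1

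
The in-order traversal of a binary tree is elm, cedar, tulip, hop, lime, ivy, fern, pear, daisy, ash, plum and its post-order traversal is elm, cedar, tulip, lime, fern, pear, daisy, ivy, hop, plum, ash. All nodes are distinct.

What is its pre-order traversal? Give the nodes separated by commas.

ash, hop, tulip, cedar, elm, ivy, lime, daisy, pear, fern, plum

The last element of post-order is the root; it splits in-order into left and right subtrees.
Root ash: left subtree has 9 nodes {elm, cedar, tulip, hop, lime, ivy, fern, pear, daisy}, right has 1 {plum}.
  Root hop: left subtree has 3 nodes {elm, cedar, tulip}, right has 5 {lime, ivy, fern, pear, daisy}.
    Root tulip: left subtree has 2 nodes {elm, cedar}, right has 0 { }.
      Root cedar: left subtree has 1 node {elm}, right has 0 { }.
    Root ivy: left subtree has 1 node {lime}, right has 3 {fern, pear, daisy}.
      Root daisy: left subtree has 2 nodes {fern, pear}, right has 0 { }.
        Root pear: left subtree has 1 node {fern}, right has 0 { }.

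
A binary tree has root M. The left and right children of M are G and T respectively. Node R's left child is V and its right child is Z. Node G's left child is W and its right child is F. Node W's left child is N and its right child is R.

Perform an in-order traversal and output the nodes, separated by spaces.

N W V R Z G F M T

In-order visits the left subtree, then the node, then the right subtree.
At M: go left to G.
  At G: go left to W.
    At W: go left to N.
      N is a leaf — visit N.
    Visit W.
    At W: go right to R.
      At R: go left to V.
        V is a leaf — visit V.
      Visit R.
      At R: go right to Z.
        Z is a leaf — visit Z.
  Visit G.
  At G: go right to F.
    F is a leaf — visit F.
Visit M.
At M: go right to T.
  T is a leaf — visit T.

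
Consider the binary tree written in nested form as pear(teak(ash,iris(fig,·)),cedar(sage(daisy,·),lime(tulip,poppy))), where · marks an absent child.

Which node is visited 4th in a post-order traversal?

teak

Post-order visits the left subtree, then the right subtree, then the node.
At pear: go left to teak.
  At teak: go left to ash.
    ash is a leaf — visit ash.
  At teak: go right to iris.
    At iris: go left to fig.
      fig is a leaf — visit fig.
    At iris: no right child.
    Visit iris.
  Visit teak.
At pear: go right to cedar.
  At cedar: go left to sage.
    At sage: go left to daisy.
      daisy is a leaf — visit daisy.
    At sage: no right child.
    Visit sage.
  At cedar: go right to lime.
    At lime: go left to tulip.
      tulip is a leaf — visit tulip.
    At lime: go right to poppy.
      poppy is a leaf — visit poppy.
    Visit lime.
  Visit cedar.
Visit pear.
Full post-order sequence: ash, fig, iris, teak, daisy, sage, tulip, poppy, lime, cedar, pear.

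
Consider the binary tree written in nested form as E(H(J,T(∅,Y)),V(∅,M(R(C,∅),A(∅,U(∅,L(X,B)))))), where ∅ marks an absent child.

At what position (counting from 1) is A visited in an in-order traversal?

In-order visits the left subtree, then the node, then the right subtree.
At E: go left to H.
  At H: go left to J.
    J is a leaf — visit J.
  Visit H.
  At H: go right to T.
    At T: no left child.
    Visit T.
    At T: go right to Y.
      Y is a leaf — visit Y.
Visit E.
At E: go right to V.
  At V: no left child.
  Visit V.
  At V: go right to M.
    At M: go left to R.
      At R: go left to C.
        C is a leaf — visit C.
      Visit R.
      At R: no right child.
    Visit M.
    At M: go right to A.
      At A: no left child.
      Visit A.
      At A: go right to U.
        At U: no left child.
        Visit U.
        At U: go right to L.
          At L: go left to X.
            X is a leaf — visit X.
          Visit L.
          At L: go right to B.
            B is a leaf — visit B.
Full in-order sequence: J, H, T, Y, E, V, C, R, M, A, U, X, L, B.

10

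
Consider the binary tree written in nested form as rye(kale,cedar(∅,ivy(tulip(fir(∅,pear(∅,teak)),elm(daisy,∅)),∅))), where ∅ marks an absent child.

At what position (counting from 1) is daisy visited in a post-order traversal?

Post-order visits the left subtree, then the right subtree, then the node.
At rye: go left to kale.
  kale is a leaf — visit kale.
At rye: go right to cedar.
  At cedar: no left child.
  At cedar: go right to ivy.
    At ivy: go left to tulip.
      At tulip: go left to fir.
        At fir: no left child.
        At fir: go right to pear.
          At pear: no left child.
          At pear: go right to teak.
            teak is a leaf — visit teak.
          Visit pear.
        Visit fir.
      At tulip: go right to elm.
        At elm: go left to daisy.
          daisy is a leaf — visit daisy.
        At elm: no right child.
        Visit elm.
      Visit tulip.
    At ivy: no right child.
    Visit ivy.
  Visit cedar.
Visit rye.
Full post-order sequence: kale, teak, pear, fir, daisy, elm, tulip, ivy, cedar, rye.

5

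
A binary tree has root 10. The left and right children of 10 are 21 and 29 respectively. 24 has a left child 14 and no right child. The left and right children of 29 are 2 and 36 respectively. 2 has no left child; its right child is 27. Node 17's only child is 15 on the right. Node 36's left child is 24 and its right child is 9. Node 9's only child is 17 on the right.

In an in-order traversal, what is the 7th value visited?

In-order visits the left subtree, then the node, then the right subtree.
At 10: go left to 21.
  21 is a leaf — visit 21.
Visit 10.
At 10: go right to 29.
  At 29: go left to 2.
    At 2: no left child.
    Visit 2.
    At 2: go right to 27.
      27 is a leaf — visit 27.
  Visit 29.
  At 29: go right to 36.
    At 36: go left to 24.
      At 24: go left to 14.
        14 is a leaf — visit 14.
      Visit 24.
      At 24: no right child.
    Visit 36.
    At 36: go right to 9.
      At 9: no left child.
      Visit 9.
      At 9: go right to 17.
        At 17: no left child.
        Visit 17.
        At 17: go right to 15.
          15 is a leaf — visit 15.
Full in-order sequence: 21, 10, 2, 27, 29, 14, 24, 36, 9, 17, 15.

24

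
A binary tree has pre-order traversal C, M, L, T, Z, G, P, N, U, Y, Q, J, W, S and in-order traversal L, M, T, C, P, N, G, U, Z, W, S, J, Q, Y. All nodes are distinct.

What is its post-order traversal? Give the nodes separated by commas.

The first element of pre-order is the root; it splits in-order into left and right subtrees.
Root C: left subtree has 3 nodes {L, M, T}, right has 10 {P, N, G, U, Z, W, S, J, Q, Y}.
  Root M: left subtree has 1 node {L}, right has 1 {T}.
  Root Z: left subtree has 4 nodes {P, N, G, U}, right has 5 {W, S, J, Q, Y}.
    Root G: left subtree has 2 nodes {P, N}, right has 1 {U}.
      Root P: left subtree has 0 nodes { }, right has 1 {N}.
    Root Y: left subtree has 4 nodes {W, S, J, Q}, right has 0 { }.
      Root Q: left subtree has 3 nodes {W, S, J}, right has 0 { }.
        Root J: left subtree has 2 nodes {W, S}, right has 0 { }.
          Root W: left subtree has 0 nodes { }, right has 1 {S}.

L, T, M, N, P, U, G, S, W, J, Q, Y, Z, C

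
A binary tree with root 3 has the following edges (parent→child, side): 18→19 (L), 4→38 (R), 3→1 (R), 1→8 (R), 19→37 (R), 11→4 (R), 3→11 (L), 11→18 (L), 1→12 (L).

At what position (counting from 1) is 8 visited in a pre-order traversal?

Pre-order visits the node, then its left subtree, then its right subtree.
Visit 3.
At 3: go left to 11.
  Visit 11.
  At 11: go left to 18.
    Visit 18.
    At 18: go left to 19.
      Visit 19.
      At 19: no left child.
      At 19: go right to 37.
        37 is a leaf — visit 37.
    At 18: no right child.
  At 11: go right to 4.
    Visit 4.
    At 4: no left child.
    At 4: go right to 38.
      38 is a leaf — visit 38.
At 3: go right to 1.
  Visit 1.
  At 1: go left to 12.
    12 is a leaf — visit 12.
  At 1: go right to 8.
    8 is a leaf — visit 8.
Full pre-order sequence: 3, 11, 18, 19, 37, 4, 38, 1, 12, 8.

10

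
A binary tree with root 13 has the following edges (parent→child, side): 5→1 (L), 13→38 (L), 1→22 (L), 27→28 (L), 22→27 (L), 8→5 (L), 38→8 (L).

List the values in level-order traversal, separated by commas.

13, 38, 8, 5, 1, 22, 27, 28

Level-order visits nodes level by level from the root, left to right within each level.
Level 0: 13
Level 1: 38
Level 2: 8
Level 3: 5
Level 4: 1
Level 5: 22
Level 6: 27
Level 7: 28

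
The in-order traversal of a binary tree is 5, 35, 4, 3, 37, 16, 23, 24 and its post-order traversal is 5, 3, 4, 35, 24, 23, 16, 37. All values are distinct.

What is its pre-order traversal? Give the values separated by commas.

The last element of post-order is the root; it splits in-order into left and right subtrees.
Root 37: left subtree has 4 nodes {5, 35, 4, 3}, right has 3 {16, 23, 24}.
  Root 35: left subtree has 1 node {5}, right has 2 {4, 3}.
    Root 4: left subtree has 0 nodes { }, right has 1 {3}.
  Root 16: left subtree has 0 nodes { }, right has 2 {23, 24}.
    Root 23: left subtree has 0 nodes { }, right has 1 {24}.

37, 35, 5, 4, 3, 16, 23, 24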